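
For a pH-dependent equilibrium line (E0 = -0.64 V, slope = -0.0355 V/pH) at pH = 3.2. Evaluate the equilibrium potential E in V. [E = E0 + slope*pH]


Apply the Pourbaix line equation: E = E0 + slope*pH
E = -0.64 + (-0.0355)*3.2 = -0.64 + (-0.1136) = -0.7536 V
Rounded to 4 decimal places: E = -0.7536 V

-0.7536 V


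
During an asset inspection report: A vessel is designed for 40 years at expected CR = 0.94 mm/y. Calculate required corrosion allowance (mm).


Corrosion allowance = CR × design life
CA = 0.94 * 40 = 37.6 mm

37.6 mm


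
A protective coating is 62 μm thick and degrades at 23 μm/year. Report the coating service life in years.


Service life = thickness / degradation rate
Life = 62 / 23 = 2.7 years

2.7 years


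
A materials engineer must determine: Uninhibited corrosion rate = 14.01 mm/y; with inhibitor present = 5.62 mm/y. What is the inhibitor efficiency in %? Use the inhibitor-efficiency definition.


Apply the inhibitor-efficiency definition: IE = (CR_blank − CR_inh)/CR_blank × 100
IE = (14.01 − 5.62) / 14.01 × 100
IE = 8.39 / 14.01 × 100 = 59.9 %

59.9 %


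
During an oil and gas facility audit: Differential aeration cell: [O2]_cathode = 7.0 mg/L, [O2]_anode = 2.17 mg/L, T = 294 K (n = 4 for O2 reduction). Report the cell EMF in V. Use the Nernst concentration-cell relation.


Apply the Nernst concentration-cell relation: E = (RT/nF)*ln(C_cathode/C_anode)
RT/nF = 8.314*294/(4*96485) = 0.00633341 V
ln(7.0/2.17) = 1.17118
E = 0.00633341 * 1.17118 = 0.00742 V

0.00742 V


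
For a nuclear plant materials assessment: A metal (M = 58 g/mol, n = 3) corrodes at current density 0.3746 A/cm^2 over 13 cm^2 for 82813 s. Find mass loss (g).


Apply Faraday's law: m = i*A*t*M / (n*F)
Total charge passed Q = i*A*t = 0.3746*13*82813 = 403282.7474 C
m = Q*M/(n*F) = 403282.7474*58/(3*96485) = 80.8084 g

80.8084 g


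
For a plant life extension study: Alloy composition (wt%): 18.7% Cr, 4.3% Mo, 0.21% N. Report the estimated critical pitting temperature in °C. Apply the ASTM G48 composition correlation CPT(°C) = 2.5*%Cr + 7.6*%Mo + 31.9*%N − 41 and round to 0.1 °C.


Apply the ASTM G48 empirical CPT estimate: CPT(°C) = 2.5*%Cr + 7.6*%Mo + 31.9*%N − 41
2.5*18.7 = 46.75; 7.6*4.3 = 32.68; 31.9*0.21 = 6.699
CPT = 46.75 + 32.68 + 6.699 − 41 = 45.129 °C
Rounded to 0.1 °C: CPT ≈ 45.1 °C

45.1 °C


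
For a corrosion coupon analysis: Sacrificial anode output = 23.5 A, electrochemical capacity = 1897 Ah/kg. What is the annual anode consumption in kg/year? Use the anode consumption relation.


Annual consumption = current * hours per year / capacity
Rate = 23.5 * 8760 / 1897 = 108.5 kg/year

108.5 kg/year


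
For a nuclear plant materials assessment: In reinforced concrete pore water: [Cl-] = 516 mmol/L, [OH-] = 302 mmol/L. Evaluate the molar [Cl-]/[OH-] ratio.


Threshold parameter = [Cl-] / [OH-] (molar basis; both in mmol/L, so units cancel)
Ratio = 516 / 302 = 1.71

1.71


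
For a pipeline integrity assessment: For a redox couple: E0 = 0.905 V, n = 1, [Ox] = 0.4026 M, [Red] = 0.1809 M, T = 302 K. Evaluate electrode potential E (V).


Apply the Nernst equation: E = E0 + (RT/nF)*ln([Ox]/[Red])
Step 1: RT/nF = 8.314*302/(1*96485) = 0.02602299 V
Step 2: [Ox]/[Red] = 0.4026/0.1809 = 2.225539
Step 3: ln(2.225539) = 0.799999
Step 4: correction = 0.02602299 * 0.799999 = 0.021 V
E = 0.905 + 0.021 = 0.926 V

0.926 V


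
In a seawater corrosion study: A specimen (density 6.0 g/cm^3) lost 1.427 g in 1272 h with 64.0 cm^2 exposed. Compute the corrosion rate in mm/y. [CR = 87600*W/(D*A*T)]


Apply the mm/y weight-loss relation: CR = 87600 * W / (D * A * T)
Numerator: 87600 * 1.427 = 125005.2
Denominator: 6.0 * 64.0 * 1272 = 488448.0
CR = 125005.2 / 488448.0 = 0.25592 mm/y

0.25592 mm/y


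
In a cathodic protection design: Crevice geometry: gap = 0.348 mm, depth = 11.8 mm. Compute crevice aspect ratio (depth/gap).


Aspect ratio = depth / gap
Ratio = 11.8 / 0.348 = 33.9

33.9


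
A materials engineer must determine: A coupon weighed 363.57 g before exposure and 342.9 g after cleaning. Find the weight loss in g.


Weight loss = initial − final
WL = 363.57 − 342.9 = 20.67 g

20.67 g


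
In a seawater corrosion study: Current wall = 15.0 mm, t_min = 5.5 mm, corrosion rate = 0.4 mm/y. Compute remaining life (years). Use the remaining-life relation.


Apply the remaining-life relation: RL = (t_current − t_min) / CR
RL = (15.0 − 5.5) / 0.4 = 9.5 / 0.4 = 23.8 years

23.8 years


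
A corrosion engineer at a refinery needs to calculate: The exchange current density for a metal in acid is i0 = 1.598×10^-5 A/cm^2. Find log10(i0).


i0 = 1.598×10^-5 A/cm^2
log10(i0) = -4.796

-4.796


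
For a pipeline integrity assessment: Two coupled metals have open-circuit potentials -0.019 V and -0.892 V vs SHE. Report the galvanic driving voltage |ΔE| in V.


Driving voltage is the absolute potential difference.
|ΔE| = |-0.019 − (-0.892)| = 0.873 V

0.873 V


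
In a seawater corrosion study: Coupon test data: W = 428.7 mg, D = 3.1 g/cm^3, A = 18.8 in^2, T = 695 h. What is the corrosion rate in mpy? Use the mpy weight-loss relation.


Apply the mpy weight-loss relation: CR = 534 * W / (D * A * T)
Numerator: 534 * 428.7 = 228925.8
Denominator: 3.1 * 18.8 * 695 = 40504.6
CR = 228925.8 / 40504.6 = 5.6518 mpy

5.6518 mpy


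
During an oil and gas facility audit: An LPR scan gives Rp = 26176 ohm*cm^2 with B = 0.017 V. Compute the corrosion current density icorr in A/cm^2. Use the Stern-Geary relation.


Apply the Stern-Geary relation: icorr = B / Rp
icorr = 0.017 / 26176 = 6.494×10^-7 A/cm^2

6.494×10^-7 A/cm^2


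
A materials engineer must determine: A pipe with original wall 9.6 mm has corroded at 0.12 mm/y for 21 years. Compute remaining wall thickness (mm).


Remaining wall = original − CR × time
t = 9.6 − 0.12*21 = 9.6 − 2.52 = 7.08 mm

7.08 mm


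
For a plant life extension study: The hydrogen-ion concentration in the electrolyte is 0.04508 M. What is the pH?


pH = −log10[H+]
pH = −log10(0.04508) = 1.35

1.35


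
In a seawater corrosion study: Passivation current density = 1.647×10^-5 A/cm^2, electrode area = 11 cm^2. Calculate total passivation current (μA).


I = i_pass * A, then convert A → μA (×10^6)
I = 1.647×10^-5 * 11 * 10^6 = 181.17 μA

181.17 μA


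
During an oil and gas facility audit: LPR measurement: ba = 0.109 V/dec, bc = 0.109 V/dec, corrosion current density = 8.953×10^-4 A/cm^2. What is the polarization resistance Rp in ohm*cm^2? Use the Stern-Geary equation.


Apply the Stern-Geary equation: Rp = ba*bc / (2.303*icorr*(ba+bc))
ba*bc = 0.109*0.109 = 0.011881
ba+bc = 0.218; 2.303*icorr*(ba+bc) = 2.303*8.953×10^-4*0.218 = 4.4948895×10^-4
Rp = 0.011881 / 4.4948895×10^-4 = 26.4 ohm*cm^2

26.4 ohm*cm^2


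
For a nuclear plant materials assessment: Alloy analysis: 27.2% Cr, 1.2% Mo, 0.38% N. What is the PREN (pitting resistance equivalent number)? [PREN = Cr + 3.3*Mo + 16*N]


Apply the PREN formula: PREN = Cr + 3.3*Mo + 16*N
PREN = 27.2 + 3.3*1.2 + 16*0.38
PREN = 27.2 + 3.96 + 6.08 = 37.24

37.24


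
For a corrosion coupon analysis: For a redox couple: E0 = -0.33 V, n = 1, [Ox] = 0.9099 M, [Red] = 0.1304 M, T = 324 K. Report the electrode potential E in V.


Apply the Nernst equation: E = E0 + (RT/nF)*ln([Ox]/[Red])
Step 1: RT/nF = 8.314*324/(1*96485) = 0.0279187 V
Step 2: [Ox]/[Red] = 0.9099/0.1304 = 6.977761
Step 3: ln(6.977761) = 1.942728
Step 4: correction = 0.0279187 * 1.942728 = 0.054 V
E = -0.33 + 0.054 = -0.276 V

-0.276 V


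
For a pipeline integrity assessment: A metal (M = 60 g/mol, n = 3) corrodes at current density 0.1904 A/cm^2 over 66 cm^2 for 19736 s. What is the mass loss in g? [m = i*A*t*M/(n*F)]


Apply Faraday's law: m = i*A*t*M / (n*F)
Total charge passed Q = i*A*t = 0.1904*66*19736 = 248010.4704 C
m = Q*M/(n*F) = 248010.4704*60/(3*96485) = 51.409 g

51.409 g


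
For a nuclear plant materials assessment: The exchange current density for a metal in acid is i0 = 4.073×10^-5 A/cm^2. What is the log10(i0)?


i0 = 4.073×10^-5 A/cm^2
log10(i0) = -4.39

-4.39


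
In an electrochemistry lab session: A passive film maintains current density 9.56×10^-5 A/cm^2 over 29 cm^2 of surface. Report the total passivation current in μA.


I = i_pass * A, then convert A → μA (×10^6)
I = 9.56×10^-5 * 29 * 10^6 = 2772.4 μA

2772.4 μA


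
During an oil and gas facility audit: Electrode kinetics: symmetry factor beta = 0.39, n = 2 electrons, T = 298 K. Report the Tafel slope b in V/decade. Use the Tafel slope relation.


Apply the Tafel slope relation: b = 2.303*R*T/(beta*n*F)
Numerator: 2.303 * 8.314 * 298 = 5705.85
Denominator: 0.39 * 2 * 96485 = 75258.3
b = 5705.85 / 75258.3 = 0.0758 V/decade

0.0758 V/decade


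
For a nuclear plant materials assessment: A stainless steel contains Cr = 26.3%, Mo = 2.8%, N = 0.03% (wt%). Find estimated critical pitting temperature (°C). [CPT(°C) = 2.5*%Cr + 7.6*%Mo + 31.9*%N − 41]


Apply the ASTM G48 empirical CPT estimate: CPT(°C) = 2.5*%Cr + 7.6*%Mo + 31.9*%N − 41
2.5*26.3 = 65.75; 7.6*2.8 = 21.28; 31.9*0.03 = 0.957
CPT = 65.75 + 21.28 + 0.957 − 41 = 46.987 °C
Rounded to 0.1 °C: CPT ≈ 47.0 °C

47.0 °C


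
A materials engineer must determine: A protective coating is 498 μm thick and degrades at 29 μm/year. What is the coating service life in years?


Service life = thickness / degradation rate
Life = 498 / 29 = 17.2 years

17.2 years


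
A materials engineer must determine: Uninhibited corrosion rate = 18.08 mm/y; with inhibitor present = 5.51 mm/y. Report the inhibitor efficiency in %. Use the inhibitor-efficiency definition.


Apply the inhibitor-efficiency definition: IE = (CR_blank − CR_inh)/CR_blank × 100
IE = (18.08 − 5.51) / 18.08 × 100
IE = 12.57 / 18.08 × 100 = 69.5 %

69.5 %


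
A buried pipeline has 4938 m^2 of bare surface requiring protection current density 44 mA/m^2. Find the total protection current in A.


I = area * current density, then convert mA → A (÷1000)
I = 4938 * 44 / 1000 = 217.27 A

217.27 A


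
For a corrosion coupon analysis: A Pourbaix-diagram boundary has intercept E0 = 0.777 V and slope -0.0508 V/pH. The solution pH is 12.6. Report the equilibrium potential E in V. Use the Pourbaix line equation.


Apply the Pourbaix line equation: E = E0 + slope*pH
E = 0.777 + (-0.0508)*12.6 = 0.777 + (-0.64008) = 0.13692 V
Rounded to 4 decimal places: E = 0.1369 V

0.1369 V


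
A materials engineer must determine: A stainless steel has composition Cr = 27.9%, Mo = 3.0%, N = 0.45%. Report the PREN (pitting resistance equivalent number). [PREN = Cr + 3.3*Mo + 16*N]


Apply the PREN formula: PREN = Cr + 3.3*Mo + 16*N
PREN = 27.9 + 3.3*3.0 + 16*0.45
PREN = 27.9 + 9.9 + 7.2 = 45.0

45.0


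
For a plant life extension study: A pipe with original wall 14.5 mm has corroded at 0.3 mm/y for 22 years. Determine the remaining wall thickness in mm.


Remaining wall = original − CR × time
t = 14.5 − 0.3*22 = 14.5 − 6.6 = 7.9 mm

7.9 mm


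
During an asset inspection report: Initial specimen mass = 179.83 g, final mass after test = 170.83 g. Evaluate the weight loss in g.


Weight loss = initial − final
WL = 179.83 − 170.83 = 9.0 g

9.0 g


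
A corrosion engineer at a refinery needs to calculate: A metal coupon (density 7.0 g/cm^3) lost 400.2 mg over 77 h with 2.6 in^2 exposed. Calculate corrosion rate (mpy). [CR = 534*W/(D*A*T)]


Apply the mpy weight-loss relation: CR = 534 * W / (D * A * T)
Numerator: 534 * 400.2 = 213706.8
Denominator: 7.0 * 2.6 * 77 = 1401.4
CR = 213706.8 / 1401.4 = 152.4952 mpy

152.4952 mpy


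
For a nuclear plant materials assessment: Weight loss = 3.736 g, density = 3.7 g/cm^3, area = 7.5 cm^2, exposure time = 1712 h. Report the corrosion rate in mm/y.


Apply the mm/y weight-loss relation: CR = 87600 * W / (D * A * T)
Numerator: 87600 * 3.736 = 327273.6
Denominator: 3.7 * 7.5 * 1712 = 47508.0
CR = 327273.6 / 47508.0 = 6.88881 mm/y

6.88881 mm/y


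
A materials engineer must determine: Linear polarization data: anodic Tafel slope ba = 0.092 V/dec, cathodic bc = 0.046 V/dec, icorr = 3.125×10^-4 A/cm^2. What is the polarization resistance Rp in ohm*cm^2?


Apply the Stern-Geary equation: Rp = ba*bc / (2.303*icorr*(ba+bc))
ba*bc = 0.092*0.046 = 0.004232
ba+bc = 0.138; 2.303*icorr*(ba+bc) = 2.303*3.125×10^-4*0.138 = 9.9316875×10^-5
Rp = 0.004232 / 9.9316875×10^-5 = 42.6 ohm*cm^2

42.6 ohm*cm^2


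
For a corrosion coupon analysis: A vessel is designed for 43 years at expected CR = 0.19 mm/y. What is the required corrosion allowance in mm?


Corrosion allowance = CR × design life
CA = 0.19 * 43 = 8.17 mm

8.17 mm


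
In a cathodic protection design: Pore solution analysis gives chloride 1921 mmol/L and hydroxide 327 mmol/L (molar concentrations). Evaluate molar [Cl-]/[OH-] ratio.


Threshold parameter = [Cl-] / [OH-] (molar basis; both in mmol/L, so units cancel)
Ratio = 1921 / 327 = 5.87

5.87


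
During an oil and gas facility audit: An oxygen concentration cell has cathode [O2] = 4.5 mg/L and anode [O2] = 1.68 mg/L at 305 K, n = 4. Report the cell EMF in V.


Apply the Nernst concentration-cell relation: E = (RT/nF)*ln(C_cathode/C_anode)
RT/nF = 8.314*305/(4*96485) = 0.00657037 V
ln(4.5/1.68) = 0.98528
E = 0.00657037 * 0.98528 = 0.00647 V

0.00647 V


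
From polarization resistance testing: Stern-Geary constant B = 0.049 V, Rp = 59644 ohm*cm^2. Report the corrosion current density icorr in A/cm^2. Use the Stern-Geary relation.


Apply the Stern-Geary relation: icorr = B / Rp
icorr = 0.049 / 59644 = 8.215×10^-7 A/cm^2

8.215×10^-7 A/cm^2


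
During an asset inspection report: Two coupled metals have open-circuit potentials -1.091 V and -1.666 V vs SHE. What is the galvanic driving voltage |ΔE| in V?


Driving voltage is the absolute potential difference.
|ΔE| = |-1.091 − (-1.666)| = 0.575 V

0.575 V


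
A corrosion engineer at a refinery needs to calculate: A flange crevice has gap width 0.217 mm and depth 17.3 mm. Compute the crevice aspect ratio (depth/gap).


Aspect ratio = depth / gap
Ratio = 17.3 / 0.217 = 79.7

79.7


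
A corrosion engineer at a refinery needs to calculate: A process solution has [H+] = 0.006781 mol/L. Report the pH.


pH = −log10[H+]
pH = −log10(0.006781) = 2.17

2.17


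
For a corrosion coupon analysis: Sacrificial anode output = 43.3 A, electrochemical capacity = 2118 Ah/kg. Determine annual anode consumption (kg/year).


Annual consumption = current * hours per year / capacity
Rate = 43.3 * 8760 / 2118 = 179.1 kg/year

179.1 kg/year


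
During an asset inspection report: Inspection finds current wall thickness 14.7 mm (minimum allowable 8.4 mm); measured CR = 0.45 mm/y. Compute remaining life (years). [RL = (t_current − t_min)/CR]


Apply the remaining-life relation: RL = (t_current − t_min) / CR
RL = (14.7 − 8.4) / 0.45 = 6.3 / 0.45 = 14.0 years

14.0 years


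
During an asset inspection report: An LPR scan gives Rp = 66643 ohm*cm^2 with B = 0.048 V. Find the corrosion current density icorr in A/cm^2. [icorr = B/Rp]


Apply the Stern-Geary relation: icorr = B / Rp
icorr = 0.048 / 66643 = 7.203×10^-7 A/cm^2

7.203×10^-7 A/cm^2


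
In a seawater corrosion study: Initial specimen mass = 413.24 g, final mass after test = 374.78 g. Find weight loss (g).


Weight loss = initial − final
WL = 413.24 − 374.78 = 38.46 g

38.46 g


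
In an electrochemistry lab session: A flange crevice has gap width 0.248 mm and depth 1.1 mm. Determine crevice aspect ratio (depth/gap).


Aspect ratio = depth / gap
Ratio = 1.1 / 0.248 = 4.4

4.4


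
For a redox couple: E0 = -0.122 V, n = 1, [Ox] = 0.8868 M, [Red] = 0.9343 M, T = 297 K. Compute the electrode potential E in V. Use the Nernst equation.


Apply the Nernst equation: E = E0 + (RT/nF)*ln([Ox]/[Red])
Step 1: RT/nF = 8.314*297/(1*96485) = 0.02559214 V
Step 2: [Ox]/[Red] = 0.8868/0.9343 = 0.94916
Step 3: ln(0.94916) = -0.052178
Step 4: correction = 0.02559214 * -0.052178 = -0.001 V
E = -0.122 + -0.001 = -0.123 V

-0.123 V


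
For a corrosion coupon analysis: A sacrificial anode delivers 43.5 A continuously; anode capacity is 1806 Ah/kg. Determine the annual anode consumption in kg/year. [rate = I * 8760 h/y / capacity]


Annual consumption = current * hours per year / capacity
Rate = 43.5 * 8760 / 1806 = 211.0 kg/year

211.0 kg/year


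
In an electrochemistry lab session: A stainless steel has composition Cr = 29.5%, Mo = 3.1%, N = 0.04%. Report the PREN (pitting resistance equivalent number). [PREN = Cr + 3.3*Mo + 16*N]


Apply the PREN formula: PREN = Cr + 3.3*Mo + 16*N
PREN = 29.5 + 3.3*3.1 + 16*0.04
PREN = 29.5 + 10.23 + 0.64 = 40.37

40.37


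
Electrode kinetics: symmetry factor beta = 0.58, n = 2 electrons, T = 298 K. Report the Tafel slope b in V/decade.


Apply the Tafel slope relation: b = 2.303*R*T/(beta*n*F)
Numerator: 2.303 * 8.314 * 298 = 5705.85
Denominator: 0.58 * 2 * 96485 = 111922.6
b = 5705.85 / 111922.6 = 0.051 V/decade

0.051 V/decade


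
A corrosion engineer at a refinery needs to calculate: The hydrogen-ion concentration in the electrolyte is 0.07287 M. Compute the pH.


pH = −log10[H+]
pH = −log10(0.07287) = 1.14

1.14


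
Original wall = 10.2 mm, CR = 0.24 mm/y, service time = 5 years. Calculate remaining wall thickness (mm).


Remaining wall = original − CR × time
t = 10.2 − 0.24*5 = 10.2 − 1.2 = 9.0 mm

9.0 mm


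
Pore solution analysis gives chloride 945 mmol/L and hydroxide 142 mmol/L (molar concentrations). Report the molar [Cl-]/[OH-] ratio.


Threshold parameter = [Cl-] / [OH-] (molar basis; both in mmol/L, so units cancel)
Ratio = 945 / 142 = 6.65

6.65


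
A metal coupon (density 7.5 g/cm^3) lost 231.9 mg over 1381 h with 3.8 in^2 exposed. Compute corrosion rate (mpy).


Apply the mpy weight-loss relation: CR = 534 * W / (D * A * T)
Numerator: 534 * 231.9 = 123834.6
Denominator: 7.5 * 3.8 * 1381 = 39358.5
CR = 123834.6 / 39358.5 = 3.146 mpy

3.146 mpy


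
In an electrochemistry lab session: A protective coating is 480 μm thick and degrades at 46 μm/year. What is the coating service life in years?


Service life = thickness / degradation rate
Life = 480 / 46 = 10.4 years

10.4 years


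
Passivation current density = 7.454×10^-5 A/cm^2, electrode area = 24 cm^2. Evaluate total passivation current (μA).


I = i_pass * A, then convert A → μA (×10^6)
I = 7.454×10^-5 * 24 * 10^6 = 1788.96 μA

1788.96 μA


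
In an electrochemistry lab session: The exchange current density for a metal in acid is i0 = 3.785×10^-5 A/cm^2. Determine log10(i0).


i0 = 3.785×10^-5 A/cm^2
log10(i0) = -4.422

-4.422


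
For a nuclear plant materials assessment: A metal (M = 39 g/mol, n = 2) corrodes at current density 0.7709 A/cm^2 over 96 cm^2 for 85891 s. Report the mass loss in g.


Apply Faraday's law: m = i*A*t*M / (n*F)
Total charge passed Q = i*A*t = 0.7709*96*85891 = 6356483.7024 C
m = Q*M/(n*F) = 6356483.7024*39/(2*96485) = 1284.67 g

1284.67 g


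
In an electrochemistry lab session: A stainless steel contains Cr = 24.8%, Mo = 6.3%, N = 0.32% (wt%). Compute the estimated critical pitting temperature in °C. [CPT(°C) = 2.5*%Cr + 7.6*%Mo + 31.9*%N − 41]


Apply the ASTM G48 empirical CPT estimate: CPT(°C) = 2.5*%Cr + 7.6*%Mo + 31.9*%N − 41
2.5*24.8 = 62; 7.6*6.3 = 47.88; 31.9*0.32 = 10.208
CPT = 62 + 47.88 + 10.208 − 41 = 79.088 °C
Rounded to 0.1 °C: CPT ≈ 79.1 °C

79.1 °C


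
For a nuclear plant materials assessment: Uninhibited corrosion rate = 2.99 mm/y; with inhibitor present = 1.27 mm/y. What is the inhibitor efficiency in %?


Apply the inhibitor-efficiency definition: IE = (CR_blank − CR_inh)/CR_blank × 100
IE = (2.99 − 1.27) / 2.99 × 100
IE = 1.72 / 2.99 × 100 = 57.5 %

57.5 %


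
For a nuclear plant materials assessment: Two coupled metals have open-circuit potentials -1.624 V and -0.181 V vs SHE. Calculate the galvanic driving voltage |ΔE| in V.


Driving voltage is the absolute potential difference.
|ΔE| = |-1.624 − (-0.181)| = 1.443 V

1.443 V


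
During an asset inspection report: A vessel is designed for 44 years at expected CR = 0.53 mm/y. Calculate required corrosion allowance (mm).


Corrosion allowance = CR × design life
CA = 0.53 * 44 = 23.32 mm

23.32 mm


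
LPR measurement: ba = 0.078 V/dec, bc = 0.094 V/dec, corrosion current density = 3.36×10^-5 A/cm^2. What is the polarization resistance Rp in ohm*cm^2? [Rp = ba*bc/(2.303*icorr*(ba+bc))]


Apply the Stern-Geary equation: Rp = ba*bc / (2.303*icorr*(ba+bc))
ba*bc = 0.078*0.094 = 0.007332
ba+bc = 0.172; 2.303*icorr*(ba+bc) = 2.303*3.36×10^-5*0.172 = 1.3309498×10^-5
Rp = 0.007332 / 1.3309498×10^-5 = 550.88 ohm*cm^2

550.88 ohm*cm^2


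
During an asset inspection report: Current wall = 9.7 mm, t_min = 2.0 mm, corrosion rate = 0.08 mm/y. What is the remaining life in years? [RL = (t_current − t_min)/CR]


Apply the remaining-life relation: RL = (t_current − t_min) / CR
RL = (9.7 − 2.0) / 0.08 = 7.7 / 0.08 = 96.3 years

96.3 years


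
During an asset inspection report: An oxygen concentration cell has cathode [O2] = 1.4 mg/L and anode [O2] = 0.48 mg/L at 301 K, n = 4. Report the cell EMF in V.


Apply the Nernst concentration-cell relation: E = (RT/nF)*ln(C_cathode/C_anode)
RT/nF = 8.314*301/(4*96485) = 0.0064842 V
ln(1.4/0.48) = 1.07044
E = 0.0064842 * 1.07044 = 0.00694 V

0.00694 V


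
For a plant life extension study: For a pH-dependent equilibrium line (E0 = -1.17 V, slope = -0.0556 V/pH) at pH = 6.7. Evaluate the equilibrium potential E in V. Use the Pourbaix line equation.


Apply the Pourbaix line equation: E = E0 + slope*pH
E = -1.17 + (-0.0556)*6.7 = -1.17 + (-0.37252) = -1.54252 V
Rounded to 4 decimal places: E = -1.5425 V

-1.5425 V


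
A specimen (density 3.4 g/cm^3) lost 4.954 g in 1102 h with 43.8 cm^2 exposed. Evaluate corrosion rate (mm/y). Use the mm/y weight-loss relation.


Apply the mm/y weight-loss relation: CR = 87600 * W / (D * A * T)
Numerator: 87600 * 4.954 = 433970.4
Denominator: 3.4 * 43.8 * 1102 = 164109.84
CR = 433970.4 / 164109.84 = 2.64439 mm/y

2.64439 mm/y


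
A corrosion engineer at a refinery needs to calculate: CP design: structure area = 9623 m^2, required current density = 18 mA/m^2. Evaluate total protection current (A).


I = area * current density, then convert mA → A (÷1000)
I = 9623 * 18 / 1000 = 173.21 A

173.21 A


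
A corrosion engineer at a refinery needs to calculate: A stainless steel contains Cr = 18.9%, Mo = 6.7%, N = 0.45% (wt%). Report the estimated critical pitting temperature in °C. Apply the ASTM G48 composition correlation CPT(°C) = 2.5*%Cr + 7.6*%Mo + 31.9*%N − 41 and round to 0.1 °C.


Apply the ASTM G48 empirical CPT estimate: CPT(°C) = 2.5*%Cr + 7.6*%Mo + 31.9*%N − 41
2.5*18.9 = 47.25; 7.6*6.7 = 50.92; 31.9*0.45 = 14.355
CPT = 47.25 + 50.92 + 14.355 − 41 = 71.525 °C
Rounded to 0.1 °C: CPT ≈ 71.5 °C

71.5 °C


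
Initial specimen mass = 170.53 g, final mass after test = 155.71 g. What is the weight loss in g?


Weight loss = initial − final
WL = 170.53 − 155.71 = 14.82 g

14.82 g


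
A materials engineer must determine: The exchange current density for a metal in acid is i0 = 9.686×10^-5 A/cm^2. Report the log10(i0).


i0 = 9.686×10^-5 A/cm^2
log10(i0) = -4.014

-4.014


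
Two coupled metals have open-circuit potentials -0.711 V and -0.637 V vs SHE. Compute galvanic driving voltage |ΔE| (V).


Driving voltage is the absolute potential difference.
|ΔE| = |-0.711 − (-0.637)| = 0.074 V

0.074 V


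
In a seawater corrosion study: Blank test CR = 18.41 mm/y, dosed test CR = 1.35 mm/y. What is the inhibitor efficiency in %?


Apply the inhibitor-efficiency definition: IE = (CR_blank − CR_inh)/CR_blank × 100
IE = (18.41 − 1.35) / 18.41 × 100
IE = 17.06 / 18.41 × 100 = 92.7 %

92.7 %


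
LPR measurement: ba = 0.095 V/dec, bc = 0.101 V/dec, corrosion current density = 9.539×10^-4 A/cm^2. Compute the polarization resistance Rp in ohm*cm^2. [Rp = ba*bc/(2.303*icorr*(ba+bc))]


Apply the Stern-Geary equation: Rp = ba*bc / (2.303*icorr*(ba+bc))
ba*bc = 0.095*0.101 = 0.009595
ba+bc = 0.196; 2.303*icorr*(ba+bc) = 2.303*9.539×10^-4*0.196 = 4.3057901×10^-4
Rp = 0.009595 / 4.3057901×10^-4 = 22.3 ohm*cm^2

22.3 ohm*cm^2


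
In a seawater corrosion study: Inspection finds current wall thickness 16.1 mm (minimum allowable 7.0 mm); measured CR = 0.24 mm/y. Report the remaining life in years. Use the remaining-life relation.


Apply the remaining-life relation: RL = (t_current − t_min) / CR
RL = (16.1 − 7.0) / 0.24 = 9.1 / 0.24 = 37.9 years

37.9 years


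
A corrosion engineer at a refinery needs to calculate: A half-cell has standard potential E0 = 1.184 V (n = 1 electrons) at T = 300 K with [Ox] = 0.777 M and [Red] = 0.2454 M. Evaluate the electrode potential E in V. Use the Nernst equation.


Apply the Nernst equation: E = E0 + (RT/nF)*ln([Ox]/[Red])
Step 1: RT/nF = 8.314*300/(1*96485) = 0.02585065 V
Step 2: [Ox]/[Red] = 0.777/0.2454 = 3.166259
Step 3: ln(3.166259) = 1.152551
Step 4: correction = 0.02585065 * 1.152551 = 0.0298 V
E = 1.184 + 0.0298 = 1.2138 V

1.2138 V


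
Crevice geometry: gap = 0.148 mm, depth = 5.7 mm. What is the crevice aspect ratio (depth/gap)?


Aspect ratio = depth / gap
Ratio = 5.7 / 0.148 = 38.5

38.5


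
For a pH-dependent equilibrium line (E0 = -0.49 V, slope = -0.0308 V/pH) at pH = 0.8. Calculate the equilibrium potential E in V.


Apply the Pourbaix line equation: E = E0 + slope*pH
E = -0.49 + (-0.0308)*0.8 = -0.49 + (-0.02464) = -0.51464 V
Rounded to 3 decimal places: E = -0.515 V

-0.515 V


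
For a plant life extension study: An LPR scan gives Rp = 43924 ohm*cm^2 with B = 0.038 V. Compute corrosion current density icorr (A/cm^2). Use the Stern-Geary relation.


Apply the Stern-Geary relation: icorr = B / Rp
icorr = 0.038 / 43924 = 8.651×10^-7 A/cm^2

8.651×10^-7 A/cm^2


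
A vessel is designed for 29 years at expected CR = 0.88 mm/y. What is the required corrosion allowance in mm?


Corrosion allowance = CR × design life
CA = 0.88 * 29 = 25.52 mm

25.52 mm


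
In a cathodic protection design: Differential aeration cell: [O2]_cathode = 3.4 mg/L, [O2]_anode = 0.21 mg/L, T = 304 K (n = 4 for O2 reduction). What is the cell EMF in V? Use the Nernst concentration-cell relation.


Apply the Nernst concentration-cell relation: E = (RT/nF)*ln(C_cathode/C_anode)
RT/nF = 8.314*304/(4*96485) = 0.00654883 V
ln(3.4/0.21) = 2.78442
E = 0.00654883 * 2.78442 = 0.01823 V

0.01823 V


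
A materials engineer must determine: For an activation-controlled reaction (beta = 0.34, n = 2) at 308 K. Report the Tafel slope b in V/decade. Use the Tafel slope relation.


Apply the Tafel slope relation: b = 2.303*R*T/(beta*n*F)
Numerator: 2.303 * 8.314 * 308 = 5897.32
Denominator: 0.34 * 2 * 96485 = 65609.8
b = 5897.32 / 65609.8 = 0.09 V/decade

0.09 V/decade


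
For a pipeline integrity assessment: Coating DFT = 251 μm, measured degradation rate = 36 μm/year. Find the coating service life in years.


Service life = thickness / degradation rate
Life = 251 / 36 = 7.0 years

7.0 years


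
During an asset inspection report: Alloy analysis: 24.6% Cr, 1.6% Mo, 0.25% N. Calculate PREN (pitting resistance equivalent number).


Apply the PREN formula: PREN = Cr + 3.3*Mo + 16*N
PREN = 24.6 + 3.3*1.6 + 16*0.25
PREN = 24.6 + 5.28 + 4.0 = 33.88

33.88


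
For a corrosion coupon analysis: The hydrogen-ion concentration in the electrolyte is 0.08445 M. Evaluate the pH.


pH = −log10[H+]
pH = −log10(0.08445) = 1.07

1.07


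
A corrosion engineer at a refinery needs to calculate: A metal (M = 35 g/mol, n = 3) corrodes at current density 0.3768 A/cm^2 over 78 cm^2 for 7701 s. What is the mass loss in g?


Apply Faraday's law: m = i*A*t*M / (n*F)
Total charge passed Q = i*A*t = 0.3768*78*7701 = 226335.4704 C
m = Q*M/(n*F) = 226335.4704*35/(3*96485) = 27.368 g

27.368 g


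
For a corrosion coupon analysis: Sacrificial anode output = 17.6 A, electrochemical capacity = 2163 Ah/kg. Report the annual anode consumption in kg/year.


Annual consumption = current * hours per year / capacity
Rate = 17.6 * 8760 / 2163 = 71.3 kg/year

71.3 kg/year


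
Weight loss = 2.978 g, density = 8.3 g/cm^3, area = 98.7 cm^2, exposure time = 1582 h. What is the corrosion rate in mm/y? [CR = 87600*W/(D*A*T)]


Apply the mm/y weight-loss relation: CR = 87600 * W / (D * A * T)
Numerator: 87600 * 2.978 = 260872.8
Denominator: 8.3 * 98.7 * 1582 = 1295990.22
CR = 260872.8 / 1295990.22 = 0.201292 mm/y

0.201292 mm/y


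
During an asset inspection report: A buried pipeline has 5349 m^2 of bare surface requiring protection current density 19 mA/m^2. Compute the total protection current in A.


I = area * current density, then convert mA → A (÷1000)
I = 5349 * 19 / 1000 = 101.63 A

101.63 A


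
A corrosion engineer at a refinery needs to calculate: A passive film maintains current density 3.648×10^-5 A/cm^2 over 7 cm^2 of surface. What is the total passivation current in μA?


I = i_pass * A, then convert A → μA (×10^6)
I = 3.648×10^-5 * 7 * 10^6 = 255.36 μA

255.36 μA


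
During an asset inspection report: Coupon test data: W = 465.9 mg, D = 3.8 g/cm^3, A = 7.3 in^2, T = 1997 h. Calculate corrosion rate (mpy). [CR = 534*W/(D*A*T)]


Apply the mpy weight-loss relation: CR = 534 * W / (D * A * T)
Numerator: 534 * 465.9 = 248790.6
Denominator: 3.8 * 7.3 * 1997 = 55396.78
CR = 248790.6 / 55396.78 = 4.49107 mpy

4.49107 mpy


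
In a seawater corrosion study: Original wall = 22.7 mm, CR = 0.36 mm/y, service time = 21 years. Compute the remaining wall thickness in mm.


Remaining wall = original − CR × time
t = 22.7 − 0.36*21 = 22.7 − 7.56 = 15.14 mm

15.14 mm


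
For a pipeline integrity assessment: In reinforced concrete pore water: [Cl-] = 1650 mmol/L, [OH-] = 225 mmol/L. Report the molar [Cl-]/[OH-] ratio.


Threshold parameter = [Cl-] / [OH-] (molar basis; both in mmol/L, so units cancel)
Ratio = 1650 / 225 = 7.33

7.33


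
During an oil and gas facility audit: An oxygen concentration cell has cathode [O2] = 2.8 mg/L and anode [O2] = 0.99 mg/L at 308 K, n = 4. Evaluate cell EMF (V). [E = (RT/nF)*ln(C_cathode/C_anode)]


Apply the Nernst concentration-cell relation: E = (RT/nF)*ln(C_cathode/C_anode)
RT/nF = 8.314*308/(4*96485) = 0.006635 V
ln(2.8/0.99) = 1.03967
E = 0.006635 * 1.03967 = 0.0069 V

0.0069 V


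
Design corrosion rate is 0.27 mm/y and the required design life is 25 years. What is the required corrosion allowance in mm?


Corrosion allowance = CR × design life
CA = 0.27 * 25 = 6.75 mm

6.75 mm


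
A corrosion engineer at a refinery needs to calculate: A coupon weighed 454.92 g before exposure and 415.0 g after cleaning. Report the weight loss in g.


Weight loss = initial − final
WL = 454.92 − 415.0 = 39.92 g

39.92 g


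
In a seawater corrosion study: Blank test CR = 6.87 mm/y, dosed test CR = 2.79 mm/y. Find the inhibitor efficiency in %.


Apply the inhibitor-efficiency definition: IE = (CR_blank − CR_inh)/CR_blank × 100
IE = (6.87 − 2.79) / 6.87 × 100
IE = 4.08 / 6.87 × 100 = 59.4 %

59.4 %


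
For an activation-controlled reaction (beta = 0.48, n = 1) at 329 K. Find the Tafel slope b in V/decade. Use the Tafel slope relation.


Apply the Tafel slope relation: b = 2.303*R*T/(beta*n*F)
Numerator: 2.303 * 8.314 * 329 = 6299.41
Denominator: 0.48 * 1 * 96485 = 46312.8
b = 6299.41 / 46312.8 = 0.136 V/decade

0.136 V/decade


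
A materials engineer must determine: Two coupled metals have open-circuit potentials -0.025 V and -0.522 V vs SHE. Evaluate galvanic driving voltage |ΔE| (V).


Driving voltage is the absolute potential difference.
|ΔE| = |-0.025 − (-0.522)| = 0.497 V

0.497 V


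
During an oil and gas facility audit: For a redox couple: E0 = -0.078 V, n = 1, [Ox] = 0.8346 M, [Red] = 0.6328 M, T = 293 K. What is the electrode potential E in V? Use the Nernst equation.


Apply the Nernst equation: E = E0 + (RT/nF)*ln([Ox]/[Red])
Step 1: RT/nF = 8.314*293/(1*96485) = 0.02524747 V
Step 2: [Ox]/[Red] = 0.8346/0.6328 = 1.3189
Step 3: ln(1.3189) = 0.276798
Step 4: correction = 0.02524747 * 0.276798 = 0.007 V
E = -0.078 + 0.007 = -0.071 V

-0.071 V


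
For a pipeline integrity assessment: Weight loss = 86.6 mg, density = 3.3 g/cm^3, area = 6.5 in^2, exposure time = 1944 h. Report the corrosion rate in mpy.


Apply the mpy weight-loss relation: CR = 534 * W / (D * A * T)
Numerator: 534 * 86.6 = 46244.4
Denominator: 3.3 * 6.5 * 1944 = 41698.8
CR = 46244.4 / 41698.8 = 1.109 mpy

1.109 mpy


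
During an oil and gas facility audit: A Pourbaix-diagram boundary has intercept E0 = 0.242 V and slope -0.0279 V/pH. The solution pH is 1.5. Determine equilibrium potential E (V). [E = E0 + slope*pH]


Apply the Pourbaix line equation: E = E0 + slope*pH
E = 0.242 + (-0.0279)*1.5 = 0.242 + (-0.04185) = 0.20015 V
Rounded to 4 decimal places: E = 0.2002 V

0.2002 V


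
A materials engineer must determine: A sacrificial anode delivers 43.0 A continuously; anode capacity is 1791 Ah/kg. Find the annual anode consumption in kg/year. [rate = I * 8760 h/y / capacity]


Annual consumption = current * hours per year / capacity
Rate = 43.0 * 8760 / 1791 = 210.3 kg/year

210.3 kg/year


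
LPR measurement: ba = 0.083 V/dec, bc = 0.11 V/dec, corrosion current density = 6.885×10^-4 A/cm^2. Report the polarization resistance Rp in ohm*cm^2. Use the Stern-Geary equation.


Apply the Stern-Geary equation: Rp = ba*bc / (2.303*icorr*(ba+bc))
ba*bc = 0.083*0.11 = 0.00913
ba+bc = 0.193; 2.303*icorr*(ba+bc) = 2.303*6.885×10^-4*0.193 = 3.0602379×10^-4
Rp = 0.00913 / 3.0602379×10^-4 = 29.83 ohm*cm^2

29.83 ohm*cm^2


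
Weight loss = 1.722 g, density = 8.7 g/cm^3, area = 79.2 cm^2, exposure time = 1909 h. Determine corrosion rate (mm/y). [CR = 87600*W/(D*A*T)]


Apply the mm/y weight-loss relation: CR = 87600 * W / (D * A * T)
Numerator: 87600 * 1.722 = 150847.2
Denominator: 8.7 * 79.2 * 1909 = 1315377.36
CR = 150847.2 / 1315377.36 = 0.11468 mm/y

0.11468 mm/y


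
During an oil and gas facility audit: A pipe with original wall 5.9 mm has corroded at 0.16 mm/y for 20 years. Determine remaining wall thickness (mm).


Remaining wall = original − CR × time
t = 5.9 − 0.16*20 = 5.9 − 3.2 = 2.7 mm

2.7 mm


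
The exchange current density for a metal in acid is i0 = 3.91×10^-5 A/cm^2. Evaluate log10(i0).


i0 = 3.91×10^-5 A/cm^2
log10(i0) = -4.408

-4.408


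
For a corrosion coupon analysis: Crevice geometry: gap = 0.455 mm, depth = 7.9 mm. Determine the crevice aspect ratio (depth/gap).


Aspect ratio = depth / gap
Ratio = 7.9 / 0.455 = 17.4

17.4


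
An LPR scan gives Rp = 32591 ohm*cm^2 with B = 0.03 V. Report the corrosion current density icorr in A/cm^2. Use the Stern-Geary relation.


Apply the Stern-Geary relation: icorr = B / Rp
icorr = 0.03 / 32591 = 9.205×10^-7 A/cm^2

9.205×10^-7 A/cm^2


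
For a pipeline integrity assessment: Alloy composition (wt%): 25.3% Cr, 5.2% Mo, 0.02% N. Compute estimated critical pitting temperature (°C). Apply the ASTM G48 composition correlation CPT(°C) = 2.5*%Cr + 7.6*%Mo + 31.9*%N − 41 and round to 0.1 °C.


Apply the ASTM G48 empirical CPT estimate: CPT(°C) = 2.5*%Cr + 7.6*%Mo + 31.9*%N − 41
2.5*25.3 = 63.25; 7.6*5.2 = 39.52; 31.9*0.02 = 0.638
CPT = 63.25 + 39.52 + 0.638 − 41 = 62.408 °C
Rounded to 0.1 °C: CPT ≈ 62.4 °C

62.4 °C


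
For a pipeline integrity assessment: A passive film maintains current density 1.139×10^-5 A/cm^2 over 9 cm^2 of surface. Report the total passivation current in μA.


I = i_pass * A, then convert A → μA (×10^6)
I = 1.139×10^-5 * 9 * 10^6 = 102.51 μA

102.51 μA


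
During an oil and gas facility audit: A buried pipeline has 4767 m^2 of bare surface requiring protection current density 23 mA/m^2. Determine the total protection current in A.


I = area * current density, then convert mA → A (÷1000)
I = 4767 * 23 / 1000 = 109.64 A

109.64 A


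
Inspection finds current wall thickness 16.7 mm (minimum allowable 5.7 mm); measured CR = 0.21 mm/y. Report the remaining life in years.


Apply the remaining-life relation: RL = (t_current − t_min) / CR
RL = (16.7 − 5.7) / 0.21 = 11.0 / 0.21 = 52.4 years

52.4 years


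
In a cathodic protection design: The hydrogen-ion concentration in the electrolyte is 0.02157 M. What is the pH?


pH = −log10[H+]
pH = −log10(0.02157) = 1.67

1.67


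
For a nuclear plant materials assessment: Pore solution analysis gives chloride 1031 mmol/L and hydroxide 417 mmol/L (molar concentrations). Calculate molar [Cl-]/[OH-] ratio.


Threshold parameter = [Cl-] / [OH-] (molar basis; both in mmol/L, so units cancel)
Ratio = 1031 / 417 = 2.47

2.47


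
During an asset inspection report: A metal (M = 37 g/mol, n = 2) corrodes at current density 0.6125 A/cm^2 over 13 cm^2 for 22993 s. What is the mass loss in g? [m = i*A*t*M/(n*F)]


Apply Faraday's law: m = i*A*t*M / (n*F)
Total charge passed Q = i*A*t = 0.6125*13*22993 = 183081.7625 C
m = Q*M/(n*F) = 183081.7625*37/(2*96485) = 35.104 g

35.104 g


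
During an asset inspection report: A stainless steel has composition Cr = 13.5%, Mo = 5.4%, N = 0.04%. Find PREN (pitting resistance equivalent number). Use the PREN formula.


Apply the PREN formula: PREN = Cr + 3.3*Mo + 16*N
PREN = 13.5 + 3.3*5.4 + 16*0.04
PREN = 13.5 + 17.82 + 0.64 = 31.96

31.96


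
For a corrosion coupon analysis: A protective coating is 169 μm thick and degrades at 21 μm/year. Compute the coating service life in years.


Service life = thickness / degradation rate
Life = 169 / 21 = 8.0 years

8.0 years


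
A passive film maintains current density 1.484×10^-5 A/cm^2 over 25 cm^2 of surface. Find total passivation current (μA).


I = i_pass * A, then convert A → μA (×10^6)
I = 1.484×10^-5 * 25 * 10^6 = 371.0 μA

371.0 μA


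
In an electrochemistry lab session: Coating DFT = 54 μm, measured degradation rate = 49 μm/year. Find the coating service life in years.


Service life = thickness / degradation rate
Life = 54 / 49 = 1.1 years

1.1 years


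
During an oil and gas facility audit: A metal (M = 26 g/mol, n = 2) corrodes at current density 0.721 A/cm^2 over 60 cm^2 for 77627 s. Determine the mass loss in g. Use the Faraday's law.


Apply Faraday's law: m = i*A*t*M / (n*F)
Total charge passed Q = i*A*t = 0.721*60*77627 = 3358144.02 C
m = Q*M/(n*F) = 3358144.02*26/(2*96485) = 452.463 g

452.463 g


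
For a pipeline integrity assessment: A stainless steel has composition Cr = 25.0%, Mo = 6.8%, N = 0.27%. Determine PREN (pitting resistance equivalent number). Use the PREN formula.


Apply the PREN formula: PREN = Cr + 3.3*Mo + 16*N
PREN = 25.0 + 3.3*6.8 + 16*0.27
PREN = 25.0 + 22.44 + 4.32 = 51.76

51.76


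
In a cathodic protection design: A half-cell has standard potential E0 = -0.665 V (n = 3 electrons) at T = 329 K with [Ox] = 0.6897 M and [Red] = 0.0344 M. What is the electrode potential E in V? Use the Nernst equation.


Apply the Nernst equation: E = E0 + (RT/nF)*ln([Ox]/[Red])
Step 1: RT/nF = 8.314*329/(3*96485) = 0.00944985 V
Step 2: [Ox]/[Red] = 0.6897/0.0344 = 20.049419
Step 3: ln(20.049419) = 2.9982
Step 4: correction = 0.00944985 * 2.9982 = 0.0283 V
E = -0.665 + 0.0283 = -0.6367 V

-0.6367 V


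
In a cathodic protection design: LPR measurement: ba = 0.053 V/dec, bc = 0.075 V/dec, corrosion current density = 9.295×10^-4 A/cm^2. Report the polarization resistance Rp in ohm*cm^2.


Apply the Stern-Geary equation: Rp = ba*bc / (2.303*icorr*(ba+bc))
ba*bc = 0.053*0.075 = 0.003975
ba+bc = 0.128; 2.303*icorr*(ba+bc) = 2.303*9.295×10^-4*0.128 = 2.7400173×10^-4
Rp = 0.003975 / 2.7400173×10^-4 = 14.51 ohm*cm^2

14.51 ohm*cm^2
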